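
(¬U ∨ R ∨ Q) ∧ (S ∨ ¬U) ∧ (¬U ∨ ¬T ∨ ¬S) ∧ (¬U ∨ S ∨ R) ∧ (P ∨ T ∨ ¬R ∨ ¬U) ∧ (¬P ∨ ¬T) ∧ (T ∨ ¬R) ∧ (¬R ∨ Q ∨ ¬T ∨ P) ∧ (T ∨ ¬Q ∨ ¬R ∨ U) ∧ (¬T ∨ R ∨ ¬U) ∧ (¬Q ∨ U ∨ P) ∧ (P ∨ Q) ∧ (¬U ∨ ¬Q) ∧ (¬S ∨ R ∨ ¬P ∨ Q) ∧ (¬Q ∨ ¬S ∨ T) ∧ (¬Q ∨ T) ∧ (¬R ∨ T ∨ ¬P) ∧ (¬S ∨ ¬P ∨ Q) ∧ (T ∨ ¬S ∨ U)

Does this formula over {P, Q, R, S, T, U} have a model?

Yes

Suppose S = False.
From the singleton clause (¬U), U = False.
Suppose P = True.
From the singleton clause (¬T), T = False.
From the singleton clause (¬R), R = False.
From the singleton clause (¬Q), Q = False.
Every clause now holds.
A satisfying assignment: P=True,  Q=False,  R=False,  S=False,  T=False,  U=False.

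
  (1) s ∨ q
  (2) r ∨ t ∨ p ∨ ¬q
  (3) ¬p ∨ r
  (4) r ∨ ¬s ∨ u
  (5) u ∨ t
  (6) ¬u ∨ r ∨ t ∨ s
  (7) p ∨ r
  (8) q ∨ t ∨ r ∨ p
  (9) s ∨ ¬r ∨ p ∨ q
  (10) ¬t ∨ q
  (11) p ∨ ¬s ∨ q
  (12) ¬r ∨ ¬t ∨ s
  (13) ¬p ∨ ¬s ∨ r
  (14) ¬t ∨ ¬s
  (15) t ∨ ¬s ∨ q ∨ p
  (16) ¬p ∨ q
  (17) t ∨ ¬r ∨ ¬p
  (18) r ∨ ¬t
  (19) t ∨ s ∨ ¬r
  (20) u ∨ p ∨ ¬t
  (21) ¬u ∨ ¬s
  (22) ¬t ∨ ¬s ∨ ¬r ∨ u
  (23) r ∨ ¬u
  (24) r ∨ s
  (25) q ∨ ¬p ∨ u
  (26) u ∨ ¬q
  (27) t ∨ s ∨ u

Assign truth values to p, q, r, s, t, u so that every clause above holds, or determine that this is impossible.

Case s = True:
From the singleton clause (¬t), t = False.
From the singleton clause (u), u = True.
But (¬u) is also a unit clause — contradiction.
Backtrack on s: now try s = False.
From the singleton clause (q), q = True.
From the singleton clause (r), r = True.
From the singleton clause (¬t), t = False.
But (t) is also a unit clause — contradiction.
Either choice for s ends in contradiction.

UNSATISFIABLE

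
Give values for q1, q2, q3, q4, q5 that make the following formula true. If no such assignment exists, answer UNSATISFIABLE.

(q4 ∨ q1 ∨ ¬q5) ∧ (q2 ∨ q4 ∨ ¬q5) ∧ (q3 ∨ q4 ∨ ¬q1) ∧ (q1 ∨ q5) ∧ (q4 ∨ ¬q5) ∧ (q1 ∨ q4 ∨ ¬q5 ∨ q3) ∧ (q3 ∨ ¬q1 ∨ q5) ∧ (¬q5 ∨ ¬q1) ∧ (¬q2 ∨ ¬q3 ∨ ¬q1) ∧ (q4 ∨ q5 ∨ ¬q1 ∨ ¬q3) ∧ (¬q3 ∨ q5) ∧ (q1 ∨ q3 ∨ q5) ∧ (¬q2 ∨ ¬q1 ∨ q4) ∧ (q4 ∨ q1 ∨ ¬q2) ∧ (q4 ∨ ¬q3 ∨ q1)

Branch on q1: set q1 = False.
Unit clause (q5) forces q5 = True.
Unit clause (q4) forces q4 = True.
Every clause is now satisfied; q2, q3 are unconstrained.

q1: False,  q2: False,  q3: False,  q4: True,  q5: True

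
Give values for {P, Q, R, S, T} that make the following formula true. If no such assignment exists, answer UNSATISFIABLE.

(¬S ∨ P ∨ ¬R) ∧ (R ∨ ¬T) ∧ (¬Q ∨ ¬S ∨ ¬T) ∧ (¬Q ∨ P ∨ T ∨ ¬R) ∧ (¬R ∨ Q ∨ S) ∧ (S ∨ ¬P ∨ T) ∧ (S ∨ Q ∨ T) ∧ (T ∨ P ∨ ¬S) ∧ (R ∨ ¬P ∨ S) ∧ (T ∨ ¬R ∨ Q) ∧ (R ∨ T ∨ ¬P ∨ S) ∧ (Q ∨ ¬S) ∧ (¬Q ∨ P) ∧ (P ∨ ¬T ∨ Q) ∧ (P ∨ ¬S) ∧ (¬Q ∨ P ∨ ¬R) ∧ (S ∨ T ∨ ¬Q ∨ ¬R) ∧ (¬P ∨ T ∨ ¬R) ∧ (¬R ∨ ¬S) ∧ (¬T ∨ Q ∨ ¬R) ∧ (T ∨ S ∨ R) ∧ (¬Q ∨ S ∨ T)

P: True; Q: True; R: True; S: False; T: True

Suppose R = True.
Unit clause (¬S) forces S = False.
Unit clause (Q) forces Q = True.
Unit clause (P) forces P = True.
Unit clause (T) forces T = True.
This assignment satisfies each clause.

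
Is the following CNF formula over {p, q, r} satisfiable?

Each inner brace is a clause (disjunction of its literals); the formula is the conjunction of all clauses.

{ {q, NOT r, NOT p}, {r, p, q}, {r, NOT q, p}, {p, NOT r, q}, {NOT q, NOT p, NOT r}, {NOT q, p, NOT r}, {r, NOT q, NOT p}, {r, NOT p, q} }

Try q = true.
Try r = true.
(NOT p) alone gives p = false.
But (p) is also a unit clause — contradiction.
Undo r and try r = false.
(p) alone gives p = true.
But (NOT p) is also a unit clause — contradiction.
Neither r = true nor r = false works.
Undo q and try q = false.
Try r = false.
(p) alone gives p = true.
But (NOT p) is also a unit clause — contradiction.
Undo r and try r = true.
(NOT p) alone gives p = false.
But (p) is also a unit clause — contradiction.
Neither r = true nor r = false works.
Neither q = true nor q = false works.
No assignment satisfies every clause.

No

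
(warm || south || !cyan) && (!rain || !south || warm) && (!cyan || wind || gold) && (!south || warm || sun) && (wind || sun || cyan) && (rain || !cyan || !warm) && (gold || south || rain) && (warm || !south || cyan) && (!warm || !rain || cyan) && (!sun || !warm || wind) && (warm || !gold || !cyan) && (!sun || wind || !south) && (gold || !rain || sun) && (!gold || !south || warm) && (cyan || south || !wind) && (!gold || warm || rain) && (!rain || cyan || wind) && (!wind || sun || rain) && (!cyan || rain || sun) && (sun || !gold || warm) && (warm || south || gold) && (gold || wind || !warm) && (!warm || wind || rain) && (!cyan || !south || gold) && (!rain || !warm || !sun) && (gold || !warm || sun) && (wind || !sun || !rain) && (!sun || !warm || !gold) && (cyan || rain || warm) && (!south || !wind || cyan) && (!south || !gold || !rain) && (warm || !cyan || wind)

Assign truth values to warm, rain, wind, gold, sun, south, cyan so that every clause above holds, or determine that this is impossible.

warm ↦ true; rain ↦ true; wind ↦ false; gold ↦ true; sun ↦ false; south ↦ false; cyan ↦ true

Suppose warm = true.
Suppose rain = true.
From the singleton clause (cyan), cyan = true.
From the singleton clause (!sun), sun = false.
From the singleton clause (gold), gold = true.
From the singleton clause (!south), south = false.
Every clause is now satisfied; wind is unconstrained.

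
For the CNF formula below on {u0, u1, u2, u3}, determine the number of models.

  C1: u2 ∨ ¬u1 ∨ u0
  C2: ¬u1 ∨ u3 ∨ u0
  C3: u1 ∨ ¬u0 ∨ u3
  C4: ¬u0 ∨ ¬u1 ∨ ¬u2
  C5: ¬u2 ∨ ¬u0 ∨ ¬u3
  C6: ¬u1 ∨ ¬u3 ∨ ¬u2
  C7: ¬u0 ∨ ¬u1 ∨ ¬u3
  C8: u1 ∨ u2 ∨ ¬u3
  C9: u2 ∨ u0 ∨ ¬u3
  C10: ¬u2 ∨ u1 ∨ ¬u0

There are 2^4 = 16 truth assignments over (u0, u1, u2, u3).
Check each against the 10 clauses (columns in the order u0, u1, u2, u3):
  F F F F  ✓ satisfies all
  F F F T  ✗ fails (u1 ∨ u2 ∨ ¬u3)
  F F T F  ✓ satisfies all
  F F T T  ✓ satisfies all
  F T F F  ✗ fails (u2 ∨ ¬u1 ∨ u0)
  F T F T  ✗ fails (u2 ∨ ¬u1 ∨ u0)
  F T T F  ✗ fails (¬u1 ∨ u3 ∨ u0)
  F T T T  ✗ fails (¬u1 ∨ ¬u3 ∨ ¬u2)
  T F F F  ✗ fails (u1 ∨ ¬u0 ∨ u3)
  T F F T  ✗ fails (u1 ∨ u2 ∨ ¬u3)
  T F T F  ✗ fails (u1 ∨ ¬u0 ∨ u3)
  T F T T  ✗ fails (¬u2 ∨ ¬u0 ∨ ¬u3)
  T T F F  ✓ satisfies all
  T T F T  ✗ fails (¬u0 ∨ ¬u1 ∨ ¬u3)
  T T T F  ✗ fails (¬u0 ∨ ¬u1 ∨ ¬u2)
  T T T T  ✗ fails (¬u0 ∨ ¬u1 ∨ ¬u2)
4 of the 16 rows are models.

4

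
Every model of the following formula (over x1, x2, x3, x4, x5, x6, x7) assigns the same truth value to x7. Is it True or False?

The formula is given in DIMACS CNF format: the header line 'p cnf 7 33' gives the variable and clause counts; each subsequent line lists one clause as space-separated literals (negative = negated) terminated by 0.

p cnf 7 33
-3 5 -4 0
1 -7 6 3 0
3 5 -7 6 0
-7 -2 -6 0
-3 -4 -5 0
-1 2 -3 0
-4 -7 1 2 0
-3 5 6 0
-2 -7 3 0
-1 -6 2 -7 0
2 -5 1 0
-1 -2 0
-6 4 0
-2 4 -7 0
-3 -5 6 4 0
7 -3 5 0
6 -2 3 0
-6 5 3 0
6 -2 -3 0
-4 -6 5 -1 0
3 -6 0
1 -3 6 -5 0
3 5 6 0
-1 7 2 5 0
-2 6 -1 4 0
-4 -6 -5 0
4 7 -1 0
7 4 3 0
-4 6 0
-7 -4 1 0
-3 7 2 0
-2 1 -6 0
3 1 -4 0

True

Suppose x7 = False.
Case x1 = False:
Case x2 = True:
Unit clause (¬x6) forces x6 = False.
Unit clause (x3) forces x3 = True.
That conflicts with the unit clause (¬x3).
So x2 must be the other value — set x2 = False.
Unit clause (¬x5) forces x5 = False.
Unit clause (¬x3) forces x3 = False.
Unit clause (¬x6) forces x6 = False.
That conflicts with the unit clause (x6).
Both values of x2 lead to a conflict.
So x1 must be the other value — set x1 = True.
Unit clause (¬x2) forces x2 = False.
Unit clause (¬x3) forces x3 = False.
Unit clause (¬x6) forces x6 = False.
Unit clause (x5) forces x5 = True.
Unit clause (x4) forces x4 = True.
That conflicts with the unit clause (¬x4).
Both values of x1 lead to a conflict.
So every satisfying assignment has x7 = True.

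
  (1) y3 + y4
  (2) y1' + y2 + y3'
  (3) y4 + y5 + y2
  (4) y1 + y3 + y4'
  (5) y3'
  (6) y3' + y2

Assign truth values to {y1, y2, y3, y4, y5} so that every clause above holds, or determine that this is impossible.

y1=1; y2=1; y3=0; y4=1; y5=1

From the singleton clause (y3'), y3 = 0.
From the singleton clause (y4), y4 = 1.
From the singleton clause (y1), y1 = 1.
Every clause is now satisfied; y2, y5 are unconstrained.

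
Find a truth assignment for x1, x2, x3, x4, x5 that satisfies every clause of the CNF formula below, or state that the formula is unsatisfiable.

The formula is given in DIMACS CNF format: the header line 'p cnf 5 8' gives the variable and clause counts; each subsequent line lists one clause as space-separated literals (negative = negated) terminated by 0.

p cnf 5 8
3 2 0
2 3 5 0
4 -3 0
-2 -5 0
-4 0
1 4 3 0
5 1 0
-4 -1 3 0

Unit clause (¬x4) forces x4 = False.
Unit clause (¬x3) forces x3 = False.
Unit clause (x2) forces x2 = True.
Unit clause (¬x5) forces x5 = False.
Unit clause (x1) forces x1 = True.
This assignment satisfies each clause.

x1=True,  x2=True,  x3=False,  x4=False,  x5=False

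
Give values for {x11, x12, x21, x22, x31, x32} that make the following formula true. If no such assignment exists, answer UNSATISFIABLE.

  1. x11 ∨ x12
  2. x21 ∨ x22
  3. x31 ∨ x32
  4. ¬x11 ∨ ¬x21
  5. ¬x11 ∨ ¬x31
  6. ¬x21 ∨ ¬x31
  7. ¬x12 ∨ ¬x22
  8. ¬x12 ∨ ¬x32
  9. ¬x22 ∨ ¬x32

Branch on x11: set x11 = True.
From the singleton clause (¬x21), x21 = False.
From the singleton clause (x22), x22 = True.
From the singleton clause (¬x31), x31 = False.
From the singleton clause (x32), x32 = True.
That conflicts with the unit clause (¬x32).
That branch fails; take x11 = False instead.
From the singleton clause (x12), x12 = True.
From the singleton clause (¬x22), x22 = False.
From the singleton clause (x21), x21 = True.
From the singleton clause (¬x31), x31 = False.
From the singleton clause (x32), x32 = True.
That conflicts with the unit clause (¬x32).
Either choice for x11 ends in contradiction.

UNSATISFIABLE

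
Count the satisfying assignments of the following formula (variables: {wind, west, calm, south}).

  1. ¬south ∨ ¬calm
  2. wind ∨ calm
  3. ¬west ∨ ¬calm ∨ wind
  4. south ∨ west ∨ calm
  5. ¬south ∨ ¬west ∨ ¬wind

5

There are 2^4 = 16 truth assignments over (wind, west, calm, south).
Split on calm. With calm = True, the clauses containing calm are satisfied and ¬calm drops from the rest; 3 of the 2^3 = 8 assignments to the other variables satisfy what remains.
With calm = False, by the same count on the reduced clause set, 2 assignments work.
(One model: wind=F, west=F, calm=T, south=F.)
Total: 3 + 2 = 5.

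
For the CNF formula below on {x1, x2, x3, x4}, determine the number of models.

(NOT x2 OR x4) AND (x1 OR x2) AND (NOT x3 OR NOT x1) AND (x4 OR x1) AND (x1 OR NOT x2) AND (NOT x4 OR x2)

2

There are 2^4 = 16 truth assignments over (x1, x2, x3, x4).
Check each against the 6 clauses (columns in the order x1, x2, x3, x4):
  F F F F  ✗ fails (x1 OR x2)
  F F F T  ✗ fails (x1 OR x2)
  F F T F  ✗ fails (x1 OR x2)
  F F T T  ✗ fails (x1 OR x2)
  F T F F  ✗ fails (NOT x2 OR x4)
  F T F T  ✗ fails (x1 OR NOT x2)
  F T T F  ✗ fails (NOT x2 OR x4)
  F T T T  ✗ fails (x1 OR NOT x2)
  T F F F  ✓ satisfies all
  T F F T  ✗ fails (NOT x4 OR x2)
  T F T F  ✗ fails (NOT x3 OR NOT x1)
  T F T T  ✗ fails (NOT x3 OR NOT x1)
  T T F F  ✗ fails (NOT x2 OR x4)
  T T F T  ✓ satisfies all
  T T T F  ✗ fails (NOT x2 OR x4)
  T T T T  ✗ fails (NOT x3 OR NOT x1)
2 of the 16 rows are models.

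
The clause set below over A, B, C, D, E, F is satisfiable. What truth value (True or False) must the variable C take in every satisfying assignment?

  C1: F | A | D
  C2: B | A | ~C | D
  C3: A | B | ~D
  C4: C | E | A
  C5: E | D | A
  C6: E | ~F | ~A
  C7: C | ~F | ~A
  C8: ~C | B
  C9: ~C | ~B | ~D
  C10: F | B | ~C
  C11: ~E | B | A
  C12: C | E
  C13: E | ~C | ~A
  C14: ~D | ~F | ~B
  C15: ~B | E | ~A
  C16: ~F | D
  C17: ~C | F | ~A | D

Suppose C = 1.
Unit clause (B) forces B = 1.
Unit clause (~D) forces D = 0.
Unit clause (~F) forces F = 0.
Unit clause (A) forces A = 1.
Now (~A) is unsatisfied and unit — conflict.
So every satisfying assignment has C = False.

False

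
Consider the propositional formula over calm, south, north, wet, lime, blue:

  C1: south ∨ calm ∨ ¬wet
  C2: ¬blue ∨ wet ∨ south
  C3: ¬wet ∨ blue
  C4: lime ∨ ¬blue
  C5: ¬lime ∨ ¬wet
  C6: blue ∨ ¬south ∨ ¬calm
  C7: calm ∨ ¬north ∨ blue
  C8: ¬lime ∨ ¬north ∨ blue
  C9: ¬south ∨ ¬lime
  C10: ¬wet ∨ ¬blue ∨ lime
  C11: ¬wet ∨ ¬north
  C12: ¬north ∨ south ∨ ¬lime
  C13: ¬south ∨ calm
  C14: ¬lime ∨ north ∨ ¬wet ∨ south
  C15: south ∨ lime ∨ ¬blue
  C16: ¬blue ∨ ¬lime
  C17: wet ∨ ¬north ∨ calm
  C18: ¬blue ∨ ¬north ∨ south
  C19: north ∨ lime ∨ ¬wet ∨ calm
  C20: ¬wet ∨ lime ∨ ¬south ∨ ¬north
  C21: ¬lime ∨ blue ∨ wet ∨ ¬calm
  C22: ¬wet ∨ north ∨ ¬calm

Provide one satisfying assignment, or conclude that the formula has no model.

Suppose wet = False.
Suppose blue = False.
Suppose south = False.
Suppose calm = True.
Unit clause (¬lime) forces lime = False.
Every clause is now satisfied; north is unconstrained.

calm=True,  south=False,  north=True,  wet=False,  lime=False,  blue=False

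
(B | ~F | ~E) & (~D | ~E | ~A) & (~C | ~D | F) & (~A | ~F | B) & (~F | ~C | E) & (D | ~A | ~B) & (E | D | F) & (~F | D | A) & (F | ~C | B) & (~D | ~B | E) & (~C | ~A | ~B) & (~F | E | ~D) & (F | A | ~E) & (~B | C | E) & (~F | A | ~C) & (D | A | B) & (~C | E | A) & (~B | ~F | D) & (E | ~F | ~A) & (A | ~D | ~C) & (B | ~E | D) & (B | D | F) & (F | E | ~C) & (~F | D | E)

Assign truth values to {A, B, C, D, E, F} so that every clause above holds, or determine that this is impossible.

A=0; B=1; C=0; D=1; E=1; F=1

Try B = 1.
Try D = 1.
The clause (E) is unit, so E = 1.
The clause (~A) is unit, so A = 0.
The clause (F) is unit, so F = 1.
The clause (~C) is unit, so C = 0.
This assignment satisfies each clause.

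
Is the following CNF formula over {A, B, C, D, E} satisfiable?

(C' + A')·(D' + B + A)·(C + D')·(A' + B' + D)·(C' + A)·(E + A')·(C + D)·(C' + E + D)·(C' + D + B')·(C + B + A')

Unsatisfiable

Branch on C: set C = 0.
(D') alone gives D = 0.
Now (D) is unsatisfied and unit — conflict.
That branch fails; take C = 1 instead.
(A') alone gives A = 0.
Now (A) is unsatisfied and unit — conflict.
Both values of C lead to a conflict.
No assignment satisfies every clause.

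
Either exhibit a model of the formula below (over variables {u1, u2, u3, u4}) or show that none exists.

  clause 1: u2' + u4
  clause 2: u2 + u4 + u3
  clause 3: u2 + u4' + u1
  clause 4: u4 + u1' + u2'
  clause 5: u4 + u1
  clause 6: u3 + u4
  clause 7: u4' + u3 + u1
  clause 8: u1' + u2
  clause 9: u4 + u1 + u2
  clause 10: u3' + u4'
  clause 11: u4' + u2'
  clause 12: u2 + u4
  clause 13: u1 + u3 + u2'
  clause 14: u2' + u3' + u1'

Case u2 = 0:
From the singleton clause (u1'), u1 = 0.
From the singleton clause (u4'), u4 = 0.
But (u4) is also a unit clause — contradiction.
That branch fails; take u2 = 1 instead.
From the singleton clause (u4), u4 = 1.
But (u4') is also a unit clause — contradiction.
Neither u2 = 1 nor u2 = 0 works.

UNSATISFIABLE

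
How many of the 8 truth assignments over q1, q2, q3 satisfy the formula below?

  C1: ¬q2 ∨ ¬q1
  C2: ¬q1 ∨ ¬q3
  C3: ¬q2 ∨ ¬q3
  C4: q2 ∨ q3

2

There are 2^3 = 8 truth assignments over (q1, q2, q3).
Check each against the 4 clauses (columns in the order q1, q2, q3):
  F F F  ✗ fails (q2 ∨ q3)
  F F T  ✓ satisfies all
  F T F  ✓ satisfies all
  F T T  ✗ fails (¬q2 ∨ ¬q3)
  T F F  ✗ fails (q2 ∨ q3)
  T F T  ✗ fails (¬q1 ∨ ¬q3)
  T T F  ✗ fails (¬q2 ∨ ¬q1)
  T T T  ✗ fails (¬q2 ∨ ¬q1)
2 of the 8 rows are models.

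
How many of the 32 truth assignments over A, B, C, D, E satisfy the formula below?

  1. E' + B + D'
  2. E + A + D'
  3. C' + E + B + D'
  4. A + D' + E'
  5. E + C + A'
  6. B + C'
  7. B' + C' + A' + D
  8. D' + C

There are 2^5 = 32 truth assignments over (A, B, C, D, E).
Split on A. With A = 1, the clauses containing A are satisfied and A' drops from the rest; 4 of the 2^4 = 16 assignments to the other variables satisfy what remains.
With A = 0, by the same count on the reduced clause set, 6 assignments work.
(One model: A=F, B=F, C=F, D=F, E=F.)
Total: 4 + 6 = 10.

10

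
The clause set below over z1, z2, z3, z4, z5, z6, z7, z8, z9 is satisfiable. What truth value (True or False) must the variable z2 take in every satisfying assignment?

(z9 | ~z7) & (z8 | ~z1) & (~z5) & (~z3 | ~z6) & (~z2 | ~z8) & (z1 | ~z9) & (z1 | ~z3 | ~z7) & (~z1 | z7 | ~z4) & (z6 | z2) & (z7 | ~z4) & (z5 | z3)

True

Suppose z2 = 0.
From the singleton clause (~z5), z5 = 0.
From the singleton clause (z6), z6 = 1.
From the singleton clause (~z3), z3 = 0.
That conflicts with the unit clause (z3).
So every satisfying assignment has z2 = True.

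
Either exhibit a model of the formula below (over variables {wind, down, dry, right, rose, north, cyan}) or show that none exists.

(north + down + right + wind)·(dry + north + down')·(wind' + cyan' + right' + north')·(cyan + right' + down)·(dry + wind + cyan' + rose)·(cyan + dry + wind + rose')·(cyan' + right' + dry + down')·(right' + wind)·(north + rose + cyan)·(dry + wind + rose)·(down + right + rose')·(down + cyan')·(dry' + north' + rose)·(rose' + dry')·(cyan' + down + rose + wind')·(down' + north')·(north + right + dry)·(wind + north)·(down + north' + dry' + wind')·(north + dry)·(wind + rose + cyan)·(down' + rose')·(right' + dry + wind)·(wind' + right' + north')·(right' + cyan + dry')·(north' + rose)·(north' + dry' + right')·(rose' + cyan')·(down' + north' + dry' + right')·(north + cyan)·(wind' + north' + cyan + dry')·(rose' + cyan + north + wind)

Try right = 1.
Unit clause (wind) forces wind = 1.
Unit clause (north') forces north = 0.
Unit clause (dry) forces dry = 1.
Unit clause (rose') forces rose = 0.
Unit clause (cyan) forces cyan = 1.
Unit clause (down) forces down = 1.
This assignment satisfies each clause.

wind ↦ 1, down ↦ 1, dry ↦ 1, right ↦ 1, rose ↦ 0, north ↦ 0, cyan ↦ 1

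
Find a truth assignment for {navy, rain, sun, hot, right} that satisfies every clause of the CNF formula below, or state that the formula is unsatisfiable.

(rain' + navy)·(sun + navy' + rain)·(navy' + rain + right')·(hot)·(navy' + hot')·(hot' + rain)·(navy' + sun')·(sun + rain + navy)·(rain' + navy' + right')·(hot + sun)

UNSATISFIABLE

(hot) alone gives hot = 1.
(navy') alone gives navy = 0.
(rain') alone gives rain = 0.
Now (rain) is unsatisfied and unit — conflict.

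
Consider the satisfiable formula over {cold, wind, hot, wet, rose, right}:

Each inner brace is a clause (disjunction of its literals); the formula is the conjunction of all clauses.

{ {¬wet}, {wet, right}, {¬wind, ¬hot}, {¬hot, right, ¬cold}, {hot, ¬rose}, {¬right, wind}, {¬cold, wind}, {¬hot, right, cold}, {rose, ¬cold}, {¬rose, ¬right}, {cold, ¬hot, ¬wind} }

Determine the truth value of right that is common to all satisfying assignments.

Suppose right = False.
Unit clause (¬wet) forces wet = False.
But (wet) is also a unit clause — contradiction.
So every satisfying assignment has right = True.

True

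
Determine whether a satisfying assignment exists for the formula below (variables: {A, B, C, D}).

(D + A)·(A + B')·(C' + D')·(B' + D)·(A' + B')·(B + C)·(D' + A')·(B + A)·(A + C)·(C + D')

Satisfiable

Case D = 0:
(A) alone gives A = 1.
(B') alone gives B = 0.
(C) alone gives C = 1.
All clauses are satisfied.
A satisfying assignment: A: 1; B: 0; C: 1; D: 0.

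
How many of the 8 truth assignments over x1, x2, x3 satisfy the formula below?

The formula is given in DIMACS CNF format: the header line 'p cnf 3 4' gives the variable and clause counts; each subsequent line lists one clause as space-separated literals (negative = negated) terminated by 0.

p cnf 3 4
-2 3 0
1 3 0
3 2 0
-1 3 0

There are 2^3 = 8 truth assignments over (x1, x2, x3).
Check each against the 4 clauses (columns in the order x1, x2, x3):
  F F F  ✗ fails (x1 ∨ x3)
  F F T  ✓ satisfies all
  F T F  ✗ fails (¬x2 ∨ x3)
  F T T  ✓ satisfies all
  T F F  ✗ fails (x3 ∨ x2)
  T F T  ✓ satisfies all
  T T F  ✗ fails (¬x2 ∨ x3)
  T T T  ✓ satisfies all
4 of the 8 rows are models.

4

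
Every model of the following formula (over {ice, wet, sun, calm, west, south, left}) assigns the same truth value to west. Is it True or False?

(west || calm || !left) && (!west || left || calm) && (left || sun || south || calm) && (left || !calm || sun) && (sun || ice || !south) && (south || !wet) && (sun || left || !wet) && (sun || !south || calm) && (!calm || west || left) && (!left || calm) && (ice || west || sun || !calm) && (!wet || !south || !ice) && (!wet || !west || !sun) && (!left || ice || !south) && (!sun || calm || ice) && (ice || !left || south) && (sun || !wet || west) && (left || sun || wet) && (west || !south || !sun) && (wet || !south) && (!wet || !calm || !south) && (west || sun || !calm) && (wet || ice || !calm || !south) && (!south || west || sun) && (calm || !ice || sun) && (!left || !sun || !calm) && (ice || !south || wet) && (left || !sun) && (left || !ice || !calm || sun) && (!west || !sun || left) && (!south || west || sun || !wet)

Suppose west = false.
Case calm = true:
Unit clause (left) forces left = true.
Unit clause (sun) forces sun = true.
Now (!sun) is unsatisfied and unit — conflict.
Undo calm and try calm = false.
Unit clause (!left) forces left = false.
Unit clause (!sun) forces sun = false.
Unit clause (south) forces south = true.
Now (!south) is unsatisfied and unit — conflict.
Either choice for calm ends in contradiction.
So every satisfying assignment has west = True.

True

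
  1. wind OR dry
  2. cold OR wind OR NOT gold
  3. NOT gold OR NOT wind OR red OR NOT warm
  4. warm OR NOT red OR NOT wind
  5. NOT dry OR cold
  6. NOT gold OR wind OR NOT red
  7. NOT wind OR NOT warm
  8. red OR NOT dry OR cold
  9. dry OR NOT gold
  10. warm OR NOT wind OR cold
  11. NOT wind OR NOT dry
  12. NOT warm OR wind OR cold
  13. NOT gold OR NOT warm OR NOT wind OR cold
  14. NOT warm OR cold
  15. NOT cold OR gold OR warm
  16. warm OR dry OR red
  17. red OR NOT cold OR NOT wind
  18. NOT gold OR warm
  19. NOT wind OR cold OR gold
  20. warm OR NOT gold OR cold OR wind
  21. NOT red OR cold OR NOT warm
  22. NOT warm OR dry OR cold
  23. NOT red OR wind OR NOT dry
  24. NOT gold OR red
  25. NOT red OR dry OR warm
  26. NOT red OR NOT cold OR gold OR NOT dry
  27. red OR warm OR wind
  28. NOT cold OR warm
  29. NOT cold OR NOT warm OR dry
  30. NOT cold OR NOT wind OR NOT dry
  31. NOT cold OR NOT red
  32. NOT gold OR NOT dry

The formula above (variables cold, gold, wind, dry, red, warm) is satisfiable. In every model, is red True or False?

False

Suppose red = true.
The clause (NOT cold) is unit, so cold = false.
The clause (NOT dry) is unit, so dry = false.
The clause (wind) is unit, so wind = true.
The clause (warm) is unit, so warm = true.
But (NOT warm) is also a unit clause — contradiction.
So every satisfying assignment has red = False.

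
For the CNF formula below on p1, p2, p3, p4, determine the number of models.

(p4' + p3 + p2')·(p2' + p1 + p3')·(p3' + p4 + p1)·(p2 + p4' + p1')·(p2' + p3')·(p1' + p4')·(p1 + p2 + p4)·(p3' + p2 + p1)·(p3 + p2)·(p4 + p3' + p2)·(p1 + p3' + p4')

There are 2^4 = 16 truth assignments over (p1, p2, p3, p4).
Check each against the 11 clauses (columns in the order p1, p2, p3, p4):
  F F F F  ✗ fails (p1 + p2 + p4)
  F F F T  ✗ fails (p3 + p2)
  F F T F  ✗ fails (p3' + p4 + p1)
  F F T T  ✗ fails (p3' + p2 + p1)
  F T F F  ✓ satisfies all
  F T F T  ✗ fails (p4' + p3 + p2')
  F T T F  ✗ fails (p2' + p1 + p3')
  F T T T  ✗ fails (p2' + p1 + p3')
  T F F F  ✗ fails (p3 + p2)
  T F F T  ✗ fails (p2 + p4' + p1')
  T F T F  ✗ fails (p4 + p3' + p2)
  T F T T  ✗ fails (p2 + p4' + p1')
  T T F F  ✓ satisfies all
  T T F T  ✗ fails (p4' + p3 + p2')
  T T T F  ✗ fails (p2' + p3')
  T T T T  ✗ fails (p2' + p3')
2 of the 16 rows are models.

2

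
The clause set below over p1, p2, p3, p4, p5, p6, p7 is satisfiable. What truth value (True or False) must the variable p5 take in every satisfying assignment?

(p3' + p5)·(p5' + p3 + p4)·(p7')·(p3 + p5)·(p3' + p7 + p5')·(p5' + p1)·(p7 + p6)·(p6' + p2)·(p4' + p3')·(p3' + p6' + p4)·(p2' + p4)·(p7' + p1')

Suppose p5 = 0.
(p3') alone gives p3 = 0.
Now (p3) is unsatisfied and unit — conflict.
So every satisfying assignment has p5 = True.

True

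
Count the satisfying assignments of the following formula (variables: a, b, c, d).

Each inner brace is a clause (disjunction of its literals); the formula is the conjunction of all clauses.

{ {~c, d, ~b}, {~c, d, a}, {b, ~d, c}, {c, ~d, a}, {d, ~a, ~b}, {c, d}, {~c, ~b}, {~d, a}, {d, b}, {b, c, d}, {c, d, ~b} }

There are 2^4 = 16 truth assignments over (a, b, c, d).
Check each against the 11 clauses (columns in the order a, b, c, d):
  F F F F  ✗ fails (c | d)
  F F F T  ✗ fails (b | ~d | c)
  F F T F  ✗ fails (~c | d | a)
  F F T T  ✗ fails (~d | a)
  F T F F  ✗ fails (c | d)
  F T F T  ✗ fails (c | ~d | a)
  F T T F  ✗ fails (~c | d | ~b)
  F T T T  ✗ fails (~c | ~b)
  T F F F  ✗ fails (c | d)
  T F F T  ✗ fails (b | ~d | c)
  T F T F  ✗ fails (d | b)
  T F T T  ✓ satisfies all
  T T F F  ✗ fails (d | ~a | ~b)
  T T F T  ✓ satisfies all
  T T T F  ✗ fails (~c | d | ~b)
  T T T T  ✗ fails (~c | ~b)
2 of the 16 rows are models.

2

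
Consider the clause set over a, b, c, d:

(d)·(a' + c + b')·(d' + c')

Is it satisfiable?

From the singleton clause (d), d = 1.
From the singleton clause (c'), c = 0.
Suppose a = 0.
No clause remains; b is free.
A satisfying assignment: a ↦ 0; b ↦ 1; c ↦ 0; d ↦ 1.

Yes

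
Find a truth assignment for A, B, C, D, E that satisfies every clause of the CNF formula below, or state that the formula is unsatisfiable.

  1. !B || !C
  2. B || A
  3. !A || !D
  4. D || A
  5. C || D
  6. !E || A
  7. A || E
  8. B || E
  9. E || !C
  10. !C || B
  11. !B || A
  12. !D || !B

UNSATISFIABLE

Case B = false:
From the singleton clause (A), A = true.
From the singleton clause (!D), D = false.
From the singleton clause (C), C = true.
But (!C) is also a unit clause — contradiction.
That branch fails; take B = true instead.
From the singleton clause (!C), C = false.
From the singleton clause (D), D = true.
But (!D) is also a unit clause — contradiction.
Either choice for B ends in contradiction.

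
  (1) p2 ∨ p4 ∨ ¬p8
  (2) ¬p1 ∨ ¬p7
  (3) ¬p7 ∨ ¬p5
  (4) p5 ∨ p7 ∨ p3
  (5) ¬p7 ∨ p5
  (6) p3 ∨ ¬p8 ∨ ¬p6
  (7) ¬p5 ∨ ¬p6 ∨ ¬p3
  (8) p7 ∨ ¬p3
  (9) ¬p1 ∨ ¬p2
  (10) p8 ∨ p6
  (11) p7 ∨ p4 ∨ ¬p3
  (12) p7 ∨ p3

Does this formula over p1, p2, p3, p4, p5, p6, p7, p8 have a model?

Suppose p1 = False.
Suppose p7 = False.
(¬p3) alone gives p3 = False.
Now (p3) is unsatisfied and unit — conflict.
That branch fails; take p7 = True instead.
(¬p5) alone gives p5 = False.
Now (p5) is unsatisfied and unit — conflict.
Neither p7 = True nor p7 = False works.
That branch fails; take p1 = True instead.
(¬p7) alone gives p7 = False.
(¬p3) alone gives p3 = False.
Now (p3) is unsatisfied and unit — conflict.
Neither p1 = True nor p1 = False works.
No assignment satisfies every clause.

No, unsatisfiable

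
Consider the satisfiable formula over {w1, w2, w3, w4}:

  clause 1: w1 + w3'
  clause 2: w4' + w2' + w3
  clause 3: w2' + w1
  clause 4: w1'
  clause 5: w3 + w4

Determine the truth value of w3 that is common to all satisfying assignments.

False

Suppose w3 = 1.
(w1) alone gives w1 = 1.
Now (w1') is unsatisfied and unit — conflict.
So every satisfying assignment has w3 = False.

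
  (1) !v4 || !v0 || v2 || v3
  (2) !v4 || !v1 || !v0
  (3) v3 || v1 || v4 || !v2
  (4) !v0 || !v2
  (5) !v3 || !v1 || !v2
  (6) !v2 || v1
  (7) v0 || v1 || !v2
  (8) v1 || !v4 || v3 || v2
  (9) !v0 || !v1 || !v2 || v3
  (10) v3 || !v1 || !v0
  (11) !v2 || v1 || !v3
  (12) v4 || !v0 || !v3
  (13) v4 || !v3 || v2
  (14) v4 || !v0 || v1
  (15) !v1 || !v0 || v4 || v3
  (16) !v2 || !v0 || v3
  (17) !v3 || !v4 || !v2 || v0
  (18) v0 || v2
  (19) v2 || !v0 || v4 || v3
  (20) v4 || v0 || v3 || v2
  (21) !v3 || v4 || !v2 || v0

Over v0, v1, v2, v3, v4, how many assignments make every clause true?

3

There are 2^5 = 32 truth assignments over (v0, v1, v2, v3, v4).
Split on v4. With v4 = true, the clauses containing v4 are satisfied and !v4 drops from the rest; 2 of the 2^4 = 16 assignments to the other variables satisfy what remains.
With v4 = false, by the same count on the reduced clause set, 1 assignment works.
(One model: v0=F, v1=T, v2=T, v3=F, v4=F.)
Total: 2 + 1 = 3.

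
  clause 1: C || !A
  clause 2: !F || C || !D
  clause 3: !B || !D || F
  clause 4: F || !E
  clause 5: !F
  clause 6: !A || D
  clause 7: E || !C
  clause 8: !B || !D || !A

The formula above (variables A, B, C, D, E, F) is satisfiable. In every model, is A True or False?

False

Suppose A = true.
The clause (C) is unit, so C = true.
The clause (!F) is unit, so F = false.
The clause (!E) is unit, so E = false.
That conflicts with the unit clause (E).
So every satisfying assignment has A = False.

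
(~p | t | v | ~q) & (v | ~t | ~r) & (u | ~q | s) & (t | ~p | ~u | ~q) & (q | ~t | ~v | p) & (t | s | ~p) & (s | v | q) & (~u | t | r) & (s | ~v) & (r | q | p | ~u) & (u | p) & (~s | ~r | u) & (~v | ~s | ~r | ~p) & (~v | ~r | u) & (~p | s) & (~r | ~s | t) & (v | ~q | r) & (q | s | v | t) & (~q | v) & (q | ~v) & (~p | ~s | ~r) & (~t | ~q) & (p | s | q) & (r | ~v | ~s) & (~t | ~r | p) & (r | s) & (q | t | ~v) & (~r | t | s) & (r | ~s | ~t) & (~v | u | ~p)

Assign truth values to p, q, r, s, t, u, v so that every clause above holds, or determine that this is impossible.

p ↦ 1, q ↦ 0, r ↦ 0, s ↦ 1, t ↦ 0, u ↦ 0, v ↦ 0

Try s = 1.
Try u = 0.
The clause (p) is unit, so p = 1.
The clause (~r) is unit, so r = 0.
The clause (~v) is unit, so v = 0.
The clause (~q) is unit, so q = 0.
The clause (~t) is unit, so t = 0.
Every clause now holds.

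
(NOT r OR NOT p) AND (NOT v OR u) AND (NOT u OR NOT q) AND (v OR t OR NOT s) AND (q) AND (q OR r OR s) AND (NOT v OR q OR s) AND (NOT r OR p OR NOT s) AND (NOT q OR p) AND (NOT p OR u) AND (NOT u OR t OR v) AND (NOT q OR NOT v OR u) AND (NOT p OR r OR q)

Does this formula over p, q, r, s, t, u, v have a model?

No

The clause (q) is unit, so q = true.
The clause (NOT u) is unit, so u = false.
The clause (NOT v) is unit, so v = false.
The clause (p) is unit, so p = true.
But (NOT p) is also a unit clause — contradiction.
No assignment satisfies every clause.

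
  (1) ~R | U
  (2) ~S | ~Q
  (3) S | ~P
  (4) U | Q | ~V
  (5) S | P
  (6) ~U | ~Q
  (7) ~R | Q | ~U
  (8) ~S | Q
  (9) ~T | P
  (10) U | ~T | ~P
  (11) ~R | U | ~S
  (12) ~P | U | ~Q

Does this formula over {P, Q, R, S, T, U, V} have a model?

Suppose R = 0.
Suppose S = 0.
Unit clause (~P) forces P = 0.
Now (P) is unsatisfied and unit — conflict.
That branch fails; take S = 1 instead.
Unit clause (~Q) forces Q = 0.
Now (Q) is unsatisfied and unit — conflict.
Either choice for S ends in contradiction.
That branch fails; take R = 1 instead.
Unit clause (U) forces U = 1.
Unit clause (~Q) forces Q = 0.
Now (Q) is unsatisfied and unit — conflict.
Either choice for R ends in contradiction.
No assignment satisfies every clause.

No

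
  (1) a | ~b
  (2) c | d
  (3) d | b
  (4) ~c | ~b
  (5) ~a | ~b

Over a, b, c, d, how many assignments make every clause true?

There are 2^4 = 16 truth assignments over (a, b, c, d).
Check each against the 5 clauses (columns in the order a, b, c, d):
  F F F F  ✗ fails (c | d)
  F F F T  ✓ satisfies all
  F F T F  ✗ fails (d | b)
  F F T T  ✓ satisfies all
  F T F F  ✗ fails (a | ~b)
  F T F T  ✗ fails (a | ~b)
  F T T F  ✗ fails (a | ~b)
  F T T T  ✗ fails (a | ~b)
  T F F F  ✗ fails (c | d)
  T F F T  ✓ satisfies all
  T F T F  ✗ fails (d | b)
  T F T T  ✓ satisfies all
  T T F F  ✗ fails (c | d)
  T T F T  ✗ fails (~a | ~b)
  T T T F  ✗ fails (~c | ~b)
  T T T T  ✗ fails (~c | ~b)
4 of the 16 rows are models.

4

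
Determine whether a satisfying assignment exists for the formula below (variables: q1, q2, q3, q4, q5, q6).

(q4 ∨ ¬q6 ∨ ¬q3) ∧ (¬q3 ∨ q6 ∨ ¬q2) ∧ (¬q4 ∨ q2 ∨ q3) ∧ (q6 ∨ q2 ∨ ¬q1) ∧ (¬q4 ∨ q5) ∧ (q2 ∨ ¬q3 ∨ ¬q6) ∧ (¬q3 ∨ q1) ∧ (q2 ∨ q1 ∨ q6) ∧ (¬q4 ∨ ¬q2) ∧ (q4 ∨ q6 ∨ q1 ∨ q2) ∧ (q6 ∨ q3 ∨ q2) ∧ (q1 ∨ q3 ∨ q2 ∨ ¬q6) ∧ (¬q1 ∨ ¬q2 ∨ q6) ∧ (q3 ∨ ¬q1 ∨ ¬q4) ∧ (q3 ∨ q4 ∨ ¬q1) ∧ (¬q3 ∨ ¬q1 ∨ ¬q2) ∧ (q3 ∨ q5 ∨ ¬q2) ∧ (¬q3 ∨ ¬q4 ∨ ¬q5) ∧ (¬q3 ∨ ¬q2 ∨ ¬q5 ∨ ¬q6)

Branch on q4: set q4 = False.
Branch on q6: set q6 = False.
Branch on q3: set q3 = False.
The clause (q2) is unit, so q2 = True.
The clause (¬q1) is unit, so q1 = False.
The clause (q5) is unit, so q5 = True.
This assignment satisfies each clause.
A satisfying assignment: q1=False, q2=True, q3=False, q4=False, q5=True, q6=False.

Satisfiable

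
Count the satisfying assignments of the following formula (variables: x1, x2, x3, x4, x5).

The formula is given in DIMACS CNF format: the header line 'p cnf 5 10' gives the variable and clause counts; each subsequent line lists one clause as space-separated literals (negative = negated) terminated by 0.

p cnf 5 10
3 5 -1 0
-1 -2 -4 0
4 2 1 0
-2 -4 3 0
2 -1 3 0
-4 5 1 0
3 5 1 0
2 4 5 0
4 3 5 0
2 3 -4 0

11

There are 2^5 = 32 truth assignments over (x1, x2, x3, x4, x5).
Split on x2. With x2 = True, the clauses containing x2 are satisfied and ¬x2 drops from the rest; 7 of the 2^4 = 16 assignments to the other variables satisfy what remains.
With x2 = False, by the same count on the reduced clause set, 4 assignments work.
Total: 7 + 4 = 11.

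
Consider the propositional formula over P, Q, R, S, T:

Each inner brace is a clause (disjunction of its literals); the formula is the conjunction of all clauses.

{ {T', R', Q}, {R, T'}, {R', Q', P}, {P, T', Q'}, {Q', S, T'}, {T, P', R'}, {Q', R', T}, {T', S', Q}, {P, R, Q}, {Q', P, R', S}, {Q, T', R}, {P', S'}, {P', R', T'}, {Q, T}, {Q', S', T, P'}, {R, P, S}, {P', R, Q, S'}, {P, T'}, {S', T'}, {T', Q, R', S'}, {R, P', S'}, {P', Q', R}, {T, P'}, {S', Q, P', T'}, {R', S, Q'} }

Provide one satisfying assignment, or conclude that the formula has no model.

Suppose R = 0.
Unit clause (T') forces T = 0.
Unit clause (Q) forces Q = 1.
Unit clause (P') forces P = 0.
Unit clause (S) forces S = 1.
Every clause now holds.

P=0; Q=1; R=0; S=1; T=0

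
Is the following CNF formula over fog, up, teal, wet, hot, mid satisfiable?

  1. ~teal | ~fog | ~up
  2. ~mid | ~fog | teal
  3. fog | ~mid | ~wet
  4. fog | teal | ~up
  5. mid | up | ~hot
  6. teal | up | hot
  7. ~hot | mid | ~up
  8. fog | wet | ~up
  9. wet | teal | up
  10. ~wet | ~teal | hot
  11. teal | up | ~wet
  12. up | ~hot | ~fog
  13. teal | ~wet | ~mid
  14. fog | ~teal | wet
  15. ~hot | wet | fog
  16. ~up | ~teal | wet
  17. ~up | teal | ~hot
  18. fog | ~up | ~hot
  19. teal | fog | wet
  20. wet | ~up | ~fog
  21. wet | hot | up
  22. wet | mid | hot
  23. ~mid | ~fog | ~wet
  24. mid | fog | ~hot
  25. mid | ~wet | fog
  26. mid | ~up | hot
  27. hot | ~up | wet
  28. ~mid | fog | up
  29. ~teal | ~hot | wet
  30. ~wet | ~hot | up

Branch on teal: set teal = 0.
Branch on mid: set mid = 0.
Branch on fog: set fog = 1.
Branch on up: set up = 1.
(~hot) alone gives hot = 0.
That conflicts with the unit clause (hot).
Backtrack on up: now try up = 0.
(~hot) alone gives hot = 0.
That conflicts with the unit clause (hot).
Neither up = 1 nor up = 0 works.
Backtrack on fog: now try fog = 0.
(~up) alone gives up = 0.
(~hot) alone gives hot = 0.
That conflicts with the unit clause (hot).
Neither fog = 1 nor fog = 0 works.
Backtrack on mid: now try mid = 1.
(~fog) alone gives fog = 0.
(~wet) alone gives wet = 0.
That conflicts with the unit clause (wet).
Neither mid = 1 nor mid = 0 works.
Backtrack on teal: now try teal = 1.
Branch on fog: set fog = 0.
(wet) alone gives wet = 1.
(~mid) alone gives mid = 0.
That conflicts with the unit clause (mid).
Backtrack on fog: now try fog = 1.
(~up) alone gives up = 0.
(~hot) alone gives hot = 0.
(~wet) alone gives wet = 0.
That conflicts with the unit clause (wet).
Neither fog = 1 nor fog = 0 works.
Neither teal = 1 nor teal = 0 works.
No assignment satisfies every clause.

No, unsatisfiable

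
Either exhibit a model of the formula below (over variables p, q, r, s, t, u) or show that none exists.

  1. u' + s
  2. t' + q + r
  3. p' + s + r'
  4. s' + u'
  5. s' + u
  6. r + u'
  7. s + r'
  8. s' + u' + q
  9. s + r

UNSATISFIABLE

Suppose u = 0.
From the singleton clause (s'), s = 0.
From the singleton clause (r'), r = 0.
Now (r) is unsatisfied and unit — conflict.
Backtrack on u: now try u = 1.
From the singleton clause (s), s = 1.
Now (s') is unsatisfied and unit — conflict.
Neither u = 1 nor u = 0 works.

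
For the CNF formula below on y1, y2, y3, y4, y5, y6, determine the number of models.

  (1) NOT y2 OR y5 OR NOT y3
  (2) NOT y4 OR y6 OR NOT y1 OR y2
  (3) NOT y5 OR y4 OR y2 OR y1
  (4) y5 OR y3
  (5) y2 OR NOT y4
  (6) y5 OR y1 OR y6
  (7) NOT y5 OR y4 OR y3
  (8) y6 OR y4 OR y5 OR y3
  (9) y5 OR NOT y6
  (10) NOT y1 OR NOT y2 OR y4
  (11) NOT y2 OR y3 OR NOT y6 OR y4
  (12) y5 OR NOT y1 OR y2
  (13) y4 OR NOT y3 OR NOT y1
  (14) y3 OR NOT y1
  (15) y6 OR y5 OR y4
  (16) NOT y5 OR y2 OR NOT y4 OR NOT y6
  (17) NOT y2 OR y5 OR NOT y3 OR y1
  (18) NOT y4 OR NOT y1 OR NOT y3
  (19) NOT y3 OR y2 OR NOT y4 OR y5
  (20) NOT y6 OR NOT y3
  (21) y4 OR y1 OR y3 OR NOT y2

There are 2^6 = 64 truth assignments over (y1, y2, y3, y4, y5, y6).
Split on y2. With y2 = true, the clauses containing y2 are satisfied and NOT y2 drops from the rest; 4 of the 2^5 = 32 assignments to the other variables satisfy what remains.
With y2 = false, by the same count on the reduced clause set, 0 assignments work.
(One model: y1=F, y2=T, y3=F, y4=T, y5=T, y6=F.)
Total: 4 + 0 = 4.

4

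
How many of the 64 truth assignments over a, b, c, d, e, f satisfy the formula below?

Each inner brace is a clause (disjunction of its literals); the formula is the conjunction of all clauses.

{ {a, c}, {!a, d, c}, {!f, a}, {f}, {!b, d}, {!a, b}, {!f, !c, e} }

There are 2^6 = 64 truth assignments over (a, b, c, d, e, f).
Split on c. With c = true, the clauses containing c are satisfied and !c drops from the rest; 1 of the 2^5 = 32 assignments to the other variables satisfy what remains.
With c = false, by the same count on the reduced clause set, 2 assignments work.
Total: 1 + 2 = 3.

3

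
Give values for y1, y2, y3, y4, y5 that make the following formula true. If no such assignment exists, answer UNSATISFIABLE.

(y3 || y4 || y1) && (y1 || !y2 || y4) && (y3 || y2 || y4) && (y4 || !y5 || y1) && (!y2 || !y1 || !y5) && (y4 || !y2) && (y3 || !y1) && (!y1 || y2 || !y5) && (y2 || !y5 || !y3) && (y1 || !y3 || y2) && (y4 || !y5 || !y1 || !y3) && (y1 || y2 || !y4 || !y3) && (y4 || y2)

Try y4 = true.
Try y3 = true.
Try y2 = true.
Try y1 = true.
Unit clause (!y5) forces y5 = false.
Every clause now holds.

y1 ↦ true, y2 ↦ true, y3 ↦ true, y4 ↦ true, y5 ↦ false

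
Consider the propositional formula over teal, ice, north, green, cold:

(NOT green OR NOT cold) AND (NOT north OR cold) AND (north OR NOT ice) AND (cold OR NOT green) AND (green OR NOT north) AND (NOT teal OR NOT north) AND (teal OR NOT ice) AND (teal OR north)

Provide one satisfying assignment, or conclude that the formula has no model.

Suppose green = false.
From the singleton clause (NOT north), north = false.
From the singleton clause (NOT ice), ice = false.
From the singleton clause (teal), teal = true.
No clause remains; cold is free.

teal: true,  ice: false,  north: false,  green: false,  cold: false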